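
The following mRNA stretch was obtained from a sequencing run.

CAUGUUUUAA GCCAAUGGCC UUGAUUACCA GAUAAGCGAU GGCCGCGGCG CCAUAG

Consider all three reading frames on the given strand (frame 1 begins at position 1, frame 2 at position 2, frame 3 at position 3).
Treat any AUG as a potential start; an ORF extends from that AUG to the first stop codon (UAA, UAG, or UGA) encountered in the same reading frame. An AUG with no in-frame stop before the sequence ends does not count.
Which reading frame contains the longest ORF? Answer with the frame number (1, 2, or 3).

3

Frame 1: CAU GUU UUA AGC CAA UGG CCU UGA UUA CCA GAU AAG CGA UGG CCG CGG CGC CAU — no AUG→stop ORF.
Frame 2: AUG UUU UAA GCC AAU GGC CUU GAU UAC CAG AUA AGC GAU GGC CGC GGC GCC AUA — AUG at 2, stop UAA at 8 → 9 nt.
Frame 3: UGU UUU AAG CCA AUG GCC UUG AUU ACC AGA UAA GCG AUG GCC GCG GCG CCA UAG — AUG at 15, stop UAA at 33 → 21 nt; AUG at 39, stop UAG at 54 → 18 nt.
Longest ORF is 21 nt in frame 3 (positions 15–35).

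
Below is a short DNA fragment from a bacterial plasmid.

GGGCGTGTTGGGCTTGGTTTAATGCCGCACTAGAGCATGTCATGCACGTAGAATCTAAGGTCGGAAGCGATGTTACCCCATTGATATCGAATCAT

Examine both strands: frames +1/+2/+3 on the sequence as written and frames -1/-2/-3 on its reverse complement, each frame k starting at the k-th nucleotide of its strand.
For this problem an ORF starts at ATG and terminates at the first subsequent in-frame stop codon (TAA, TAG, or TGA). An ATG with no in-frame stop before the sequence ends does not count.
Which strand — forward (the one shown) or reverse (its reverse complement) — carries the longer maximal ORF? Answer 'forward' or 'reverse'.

Reverse complement (5'→3'): ATGATTCGATATCAATGGGGTAACATCGCTTCCGACCTTAGATTCTACGTGCATGACATGCTCTAGTGCGGCATTAAACCAAGCCCAACACGCCC
Frame +1: GGG CGT GTT GGG CTT GGT TTA ATG CCG CAC TAG AGC ATG TCA TGC ACG TAG AAT CTA AGG TCG GAA GCG ATG TTA CCC CAT TGA TAT CGA ATC — ATG at 22, stop TAG at 31 → 12 nt; ATG at 37, stop TAG at 49 → 15 nt; ATG at 70, stop TGA at 82 → 15 nt.
Frame +2: GGC GTG TTG GGC TTG GTT TAA TGC CGC ACT AGA GCA TGT CAT GCA CGT AGA ATC TAA GGT CGG AAG CGA TGT TAC CCC ATT GAT ATC GAA TCA — no ATG→stop ORF.
Frame +3: GCG TGT TGG GCT TGG TTT AAT GCC GCA CTA GAG CAT GTC ATG CAC GTA GAA TCT AAG GTC GGA AGC GAT GTT ACC CCA TTG ATA TCG AAT CAT — no ATG→stop ORF.
Frame -1: ATG ATT CGA TAT CAA TGG GGT AAC ATC GCT TCC GAC CTT AGA TTC TAC GTG CAT GAC ATG CTC TAG TGC GGC ATT AAA CCA AGC CCA ACA CGC — ATG at 1, stop TAG at 64 → 66 nt; ATG at 58, stop TAG at 64 → 9 nt.
Frame -2: TGA TTC GAT ATC AAT GGG GTA ACA TCG CTT CCG ACC TTA GAT TCT ACG TGC ATG ACA TGC TCT AGT GCG GCA TTA AAC CAA GCC CAA CAC GCC — no ATG→stop ORF.
Frame -3: GAT TCG ATA TCA ATG GGG TAA CAT CGC TTC CGA CCT TAG ATT CTA CGT GCA TGA CAT GCT CTA GTG CGG CAT TAA ACC AAG CCC AAC ACG CCC — ATG at 15, stop TAA at 21 → 9 nt.
Forward-strand max 15 nt; reverse-strand max 66 nt. The reverse strand has the longer ORF.

reverse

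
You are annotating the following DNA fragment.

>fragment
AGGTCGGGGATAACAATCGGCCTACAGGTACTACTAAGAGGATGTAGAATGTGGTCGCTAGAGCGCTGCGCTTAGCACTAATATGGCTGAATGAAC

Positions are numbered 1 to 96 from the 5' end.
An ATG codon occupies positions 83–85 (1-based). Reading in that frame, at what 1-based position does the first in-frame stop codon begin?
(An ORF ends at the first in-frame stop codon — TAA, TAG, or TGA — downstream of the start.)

Codons from position 83: ATG (83–85), GCT (86–88), GAA (89–91), TGA (92–94).
TGA is a stop codon; it begins at position 92.

92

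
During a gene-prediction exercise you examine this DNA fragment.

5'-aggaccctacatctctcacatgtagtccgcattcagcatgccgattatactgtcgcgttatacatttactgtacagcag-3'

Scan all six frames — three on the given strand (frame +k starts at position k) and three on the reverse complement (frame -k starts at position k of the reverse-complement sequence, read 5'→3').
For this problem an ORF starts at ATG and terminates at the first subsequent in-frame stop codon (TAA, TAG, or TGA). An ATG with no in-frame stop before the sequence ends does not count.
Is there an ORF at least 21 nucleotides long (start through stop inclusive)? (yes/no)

Reverse complement (5'→3'): CTGCTGTACAGTAAATGTATAACGCGACAGTATAATCGGCATGCTGAATGCGGACTACATGTGAGAGATGTAGGGTCCT
Frame +1: AGG ACC CTA CAT CTC TCA CAT GTA GTC CGC ATT CAG CAT GCC GAT TAT ACT GTC GCG TTA TAC ATT TAC TGT ACA GCA — no ATG→stop ORF.
Frame +2: GGA CCC TAC ATC TCT CAC ATG TAG TCC GCA TTC AGC ATG CCG ATT ATA CTG TCG CGT TAT ACA TTT ACT GTA CAG CAG — ATG at 20, stop TAG at 23 → 6 nt.
Frame +3: GAC CCT ACA TCT CTC ACA TGT AGT CCG CAT TCA GCA TGC CGA TTA TAC TGT CGC GTT ATA CAT TTA CTG TAC AGC — no ATG→stop ORF.
Frame -1: CTG CTG TAC AGT AAA TGT ATA ACG CGA CAG TAT AAT CGG CAT GCT GAA TGC GGA CTA CAT GTG AGA GAT GTA GGG TCC — no ATG→stop ORF.
Frame -2: TGC TGT ACA GTA AAT GTA TAA CGC GAC AGT ATA ATC GGC ATG CTG AAT GCG GAC TAC ATG TGA GAG ATG TAG GGT CCT — ATG at 41, stop TGA at 62 → 24 nt; ATG at 59, stop TGA at 62 → 6 nt; ATG at 68, stop TAG at 71 → 6 nt.
Frame -3: GCT GTA CAG TAA ATG TAT AAC GCG ACA GTA TAA TCG GCA TGC TGA ATG CGG ACT ACA TGT GAG AGA TGT AGG GTC — ATG at 15, stop TAA at 33 → 21 nt.
Frame -2 has an ORF of 24 nucleotides (positions 41–64) ≥ 21, so yes.

yes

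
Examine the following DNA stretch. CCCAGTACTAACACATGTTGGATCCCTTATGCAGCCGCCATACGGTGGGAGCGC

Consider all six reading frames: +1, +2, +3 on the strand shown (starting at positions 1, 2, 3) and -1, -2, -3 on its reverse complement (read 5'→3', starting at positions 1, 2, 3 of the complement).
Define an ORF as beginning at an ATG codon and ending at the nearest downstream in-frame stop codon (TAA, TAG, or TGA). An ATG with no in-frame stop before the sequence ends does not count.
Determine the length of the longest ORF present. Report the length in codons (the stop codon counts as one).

5

Reverse complement (5'→3'): GCGCTCCCACCGTATGGCGGCTGCATAAGGGATCCAACATGTGTTAGTACTGGG
Frame +1: CCC AGT ACT AAC ACA TGT TGG ATC CCT TAT GCA GCC GCC ATA CGG TGG GAG CGC — no ATG→stop ORF.
Frame +2: CCA GTA CTA ACA CAT GTT GGA TCC CTT ATG CAG CCG CCA TAC GGT GGG AGC — no ATG→stop ORF.
Frame +3: CAG TAC TAA CAC ATG TTG GAT CCC TTA TGC AGC CGC CAT ACG GTG GGA GCG — no ATG→stop ORF.
Frame -1: GCG CTC CCA CCG TAT GGC GGC TGC ATA AGG GAT CCA ACA TGT GTT AGT ACT GGG — no ATG→stop ORF.
Frame -2: CGC TCC CAC CGT ATG GCG GCT GCA TAA GGG ATC CAA CAT GTG TTA GTA CTG — ATG at 14, stop TAA at 26 → 15 nt.
Frame -3: GCT CCC ACC GTA TGG CGG CTG CAT AAG GGA TCC AAC ATG TGT TAG TAC TGG — ATG at 39, stop TAG at 45 → 9 nt.
Longest: frame -2, positions 14–28, 15 nt = 5 codons = 4 aa. → 5 codons.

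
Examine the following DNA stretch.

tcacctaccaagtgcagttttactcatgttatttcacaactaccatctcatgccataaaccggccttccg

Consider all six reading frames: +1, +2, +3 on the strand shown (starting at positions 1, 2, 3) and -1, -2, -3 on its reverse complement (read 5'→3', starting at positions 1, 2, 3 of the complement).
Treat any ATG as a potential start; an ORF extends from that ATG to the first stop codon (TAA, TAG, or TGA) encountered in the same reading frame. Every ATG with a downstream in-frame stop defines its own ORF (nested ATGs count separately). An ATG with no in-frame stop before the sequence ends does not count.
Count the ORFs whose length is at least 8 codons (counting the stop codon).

Reverse complement (5'→3'): CGGAAGGCCGGTTTATGGCATGAGATGGTAGTTGTGAAATAACATGAGTAAAACTGCACTTGGTAGGTGA
Frame +1: TCA CCT ACC AAG TGC AGT TTT ACT CAT GTT ATT TCA CAA CTA CCA TCT CAT GCC ATA AAC CGG CCT TCC — no ATG→stop ORF.
Frame +2: CAC CTA CCA AGT GCA GTT TTA CTC ATG TTA TTT CAC AAC TAC CAT CTC ATG CCA TAA ACC GGC CTT CCG — ATG at 26, stop TAA at 56 → 33 nt; ATG at 50, stop TAA at 56 → 9 nt.
Frame +3: ACC TAC CAA GTG CAG TTT TAC TCA TGT TAT TTC ACA ACT ACC ATC TCA TGC CAT AAA CCG GCC TTC — no ATG→stop ORF.
Frame -1: CGG AAG GCC GGT TTA TGG CAT GAG ATG GTA GTT GTG AAA TAA CAT GAG TAA AAC TGC ACT TGG TAG GTG — ATG at 25, stop TAA at 40 → 18 nt.
Frame -2: GGA AGG CCG GTT TAT GGC ATG AGA TGG TAG TTG TGA AAT AAC ATG AGT AAA ACT GCA CTT GGT AGG TGA — ATG at 20, stop TAG at 29 → 12 nt; ATG at 44, stop TGA at 68 → 27 nt.
Frame -3: GAA GGC CGG TTT ATG GCA TGA GAT GGT AGT TGT GAA ATA ACA TGA GTA AAA CTG CAC TTG GTA GGT — ATG at 15, stop TGA at 21 → 9 nt.
ORFs ≥ 8 codons: frame +2 26–58 (11 codons), frame -2 44–70 (9 codons). Count = 2.

2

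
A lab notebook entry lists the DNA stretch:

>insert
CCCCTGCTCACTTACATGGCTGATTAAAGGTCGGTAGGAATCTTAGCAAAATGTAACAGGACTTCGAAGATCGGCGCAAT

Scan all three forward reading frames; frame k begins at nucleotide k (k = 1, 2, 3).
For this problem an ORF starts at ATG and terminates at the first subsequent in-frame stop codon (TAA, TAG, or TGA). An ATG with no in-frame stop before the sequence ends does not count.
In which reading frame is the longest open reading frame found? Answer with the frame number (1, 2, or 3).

1

Frame 1: CCC CTG CTC ACT TAC ATG GCT GAT TAA AGG TCG GTA GGA ATC TTA GCA AAA TGT AAC AGG ACT TCG AAG ATC GGC GCA — ATG at 16, stop TAA at 25 → 12 nt.
Frame 2: CCC TGC TCA CTT ACA TGG CTG ATT AAA GGT CGG TAG GAA TCT TAG CAA AAT GTA ACA GGA CTT CGA AGA TCG GCG CAA — no ATG→stop ORF.
Frame 3: CCT GCT CAC TTA CAT GGC TGA TTA AAG GTC GGT AGG AAT CTT AGC AAA ATG TAA CAG GAC TTC GAA GAT CGG CGC AAT — ATG at 51, stop TAA at 54 → 6 nt.
Longest ORF is 12 nt in frame 1 (positions 16–27).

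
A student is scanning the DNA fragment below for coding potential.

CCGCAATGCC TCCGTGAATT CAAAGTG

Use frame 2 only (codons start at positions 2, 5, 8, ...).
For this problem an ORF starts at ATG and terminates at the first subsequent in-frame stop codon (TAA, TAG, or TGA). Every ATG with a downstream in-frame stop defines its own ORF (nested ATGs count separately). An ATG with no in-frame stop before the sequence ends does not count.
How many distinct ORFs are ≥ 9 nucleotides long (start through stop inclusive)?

0

Frame 2: CGC AAT GCC TCC GTG AAT TCA AAG — no ATG→stop ORF.
No ORF reaches 9 nucleotides. Count = 0.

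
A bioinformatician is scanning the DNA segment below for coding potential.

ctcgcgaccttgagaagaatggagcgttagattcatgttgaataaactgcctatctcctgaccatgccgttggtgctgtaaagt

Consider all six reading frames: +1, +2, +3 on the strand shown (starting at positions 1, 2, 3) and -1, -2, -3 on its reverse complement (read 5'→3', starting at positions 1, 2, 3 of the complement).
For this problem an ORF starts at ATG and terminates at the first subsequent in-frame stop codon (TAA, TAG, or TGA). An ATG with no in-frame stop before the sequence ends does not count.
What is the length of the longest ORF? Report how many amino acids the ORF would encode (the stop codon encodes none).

8

Reverse complement (5'→3'): ACTTTACAGCACCAACGGCATGGTCAGGAGATAGGCAGTTTATTCAACATGAATCTAACGCTCCATTCTTCTCAAGGTCGCGAG
Frame +1: CTC GCG ACC TTG AGA AGA ATG GAG CGT TAG ATT CAT GTT GAA TAA ACT GCC TAT CTC CTG ACC ATG CCG TTG GTG CTG TAA AGT — ATG at 19, stop TAG at 28 → 12 nt; ATG at 64, stop TAA at 79 → 18 nt.
Frame +2: TCG CGA CCT TGA GAA GAA TGG AGC GTT AGA TTC ATG TTG AAT AAA CTG CCT ATC TCC TGA CCA TGC CGT TGG TGC TGT AAA — ATG at 35, stop TGA at 59 → 27 nt.
Frame +3: CGC GAC CTT GAG AAG AAT GGA GCG TTA GAT TCA TGT TGA ATA AAC TGC CTA TCT CCT GAC CAT GCC GTT GGT GCT GTA AAG — no ATG→stop ORF.
Frame -1: ACT TTA CAG CAC CAA CGG CAT GGT CAG GAG ATA GGC AGT TTA TTC AAC ATG AAT CTA ACG CTC CAT TCT TCT CAA GGT CGC GAG — no ATG→stop ORF.
Frame -2: CTT TAC AGC ACC AAC GGC ATG GTC AGG AGA TAG GCA GTT TAT TCA ACA TGA ATC TAA CGC TCC ATT CTT CTC AAG GTC GCG — ATG at 20, stop TAG at 32 → 15 nt.
Frame -3: TTT ACA GCA CCA ACG GCA TGG TCA GGA GAT AGG CAG TTT ATT CAA CAT GAA TCT AAC GCT CCA TTC TTC TCA AGG TCG CGA — no ATG→stop ORF.
Longest: frame +2, positions 35–61, 27 nt = 9 codons = 8 aa. → 8 amino acids.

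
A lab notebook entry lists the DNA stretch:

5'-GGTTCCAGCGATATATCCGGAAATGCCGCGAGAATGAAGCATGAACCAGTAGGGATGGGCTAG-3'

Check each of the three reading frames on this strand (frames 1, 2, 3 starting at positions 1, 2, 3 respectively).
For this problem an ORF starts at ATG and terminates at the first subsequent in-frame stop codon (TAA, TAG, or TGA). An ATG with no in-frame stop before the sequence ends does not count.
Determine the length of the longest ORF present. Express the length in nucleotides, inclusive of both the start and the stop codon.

30

Frame 1: GGT TCC AGC GAT ATA TCC GGA AAT GCC GCG AGA ATG AAG CAT GAA CCA GTA GGG ATG GGC TAG — ATG at 34, stop TAG at 61 → 30 nt; ATG at 55, stop TAG at 61 → 9 nt.
Frame 2: GTT CCA GCG ATA TAT CCG GAA ATG CCG CGA GAA TGA AGC ATG AAC CAG TAG GGA TGG GCT — ATG at 23, stop TGA at 35 → 15 nt; ATG at 41, stop TAG at 50 → 12 nt.
Frame 3: TTC CAG CGA TAT ATC CGG AAA TGC CGC GAG AAT GAA GCA TGA ACC AGT AGG GAT GGG CTA — no ATG→stop ORF.
Longest: frame 1, positions 34–63, 30 nt = 10 codons = 9 aa. → 30 nucleotides.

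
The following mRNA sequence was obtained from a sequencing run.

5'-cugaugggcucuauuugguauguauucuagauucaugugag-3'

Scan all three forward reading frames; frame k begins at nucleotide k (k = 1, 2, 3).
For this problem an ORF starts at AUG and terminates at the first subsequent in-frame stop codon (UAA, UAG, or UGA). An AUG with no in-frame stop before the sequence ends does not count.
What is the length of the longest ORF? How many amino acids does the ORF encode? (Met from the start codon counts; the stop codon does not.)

8

Frame 1: CUG AUG GGC UCU AUU UGG UAU GUA UUC UAG AUU CAU GUG — AUG at 4, stop UAG at 28 → 27 nt.
Frame 2: UGA UGG GCU CUA UUU GGU AUG UAU UCU AGA UUC AUG UGA — AUG at 20, stop UGA at 38 → 21 nt; AUG at 35, stop UGA at 38 → 6 nt.
Frame 3: GAU GGG CUC UAU UUG GUA UGU AUU CUA GAU UCA UGU GAG — no AUG→stop ORF.
Longest: frame 1, positions 4–30, 27 nt = 9 codons = 8 aa. → 8 amino acids.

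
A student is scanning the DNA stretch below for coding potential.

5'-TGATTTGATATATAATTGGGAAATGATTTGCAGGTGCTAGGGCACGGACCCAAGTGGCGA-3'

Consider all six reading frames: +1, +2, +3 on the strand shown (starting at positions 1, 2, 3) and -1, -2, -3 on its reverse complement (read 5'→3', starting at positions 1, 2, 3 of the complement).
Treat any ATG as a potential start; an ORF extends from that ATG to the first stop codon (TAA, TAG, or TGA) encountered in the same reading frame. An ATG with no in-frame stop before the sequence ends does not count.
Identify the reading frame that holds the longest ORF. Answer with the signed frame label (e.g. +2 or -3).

Reverse complement (5'→3'): TCGCCACTTGGGTCCGTGCCCTAGCACCTGCAAATCATTTCCCAATTATATATCAAATCA
Frame +1: TGA TTT GAT ATA TAA TTG GGA AAT GAT TTG CAG GTG CTA GGG CAC GGA CCC AAG TGG CGA — no ATG→stop ORF.
Frame +2: GAT TTG ATA TAT AAT TGG GAA ATG ATT TGC AGG TGC TAG GGC ACG GAC CCA AGT GGC — ATG at 23, stop TAG at 38 → 18 nt.
Frame +3: ATT TGA TAT ATA ATT GGG AAA TGA TTT GCA GGT GCT AGG GCA CGG ACC CAA GTG GCG — no ATG→stop ORF.
Frame -1: TCG CCA CTT GGG TCC GTG CCC TAG CAC CTG CAA ATC ATT TCC CAA TTA TAT ATC AAA TCA — no ATG→stop ORF.
Frame -2: CGC CAC TTG GGT CCG TGC CCT AGC ACC TGC AAA TCA TTT CCC AAT TAT ATA TCA AAT — no ATG→stop ORF.
Frame -3: GCC ACT TGG GTC CGT GCC CTA GCA CCT GCA AAT CAT TTC CCA ATT ATA TAT CAA ATC — no ATG→stop ORF.
Longest ORF is 18 nt in frame +2 (positions 23–40).

+2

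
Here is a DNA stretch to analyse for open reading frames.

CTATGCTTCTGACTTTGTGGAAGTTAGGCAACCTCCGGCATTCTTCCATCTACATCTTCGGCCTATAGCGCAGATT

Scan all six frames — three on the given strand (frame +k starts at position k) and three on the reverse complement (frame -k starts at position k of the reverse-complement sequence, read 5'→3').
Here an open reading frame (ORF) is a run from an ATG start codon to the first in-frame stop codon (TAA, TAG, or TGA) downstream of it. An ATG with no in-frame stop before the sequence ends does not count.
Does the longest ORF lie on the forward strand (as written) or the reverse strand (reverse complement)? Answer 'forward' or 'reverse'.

Reverse complement (5'→3'): AATCTGCGCTATAGGCCGAAGATGTAGATGGAAGAATGCCGGAGGTTGCCTAACTTCCACAAAGTCAGAAGCATAG
Frame +1: CTA TGC TTC TGA CTT TGT GGA AGT TAG GCA ACC TCC GGC ATT CTT CCA TCT ACA TCT TCG GCC TAT AGC GCA GAT — no ATG→stop ORF.
Frame +2: TAT GCT TCT GAC TTT GTG GAA GTT AGG CAA CCT CCG GCA TTC TTC CAT CTA CAT CTT CGG CCT ATA GCG CAG ATT — no ATG→stop ORF.
Frame +3: ATG CTT CTG ACT TTG TGG AAG TTA GGC AAC CTC CGG CAT TCT TCC ATC TAC ATC TTC GGC CTA TAG CGC AGA — ATG at 3, stop TAG at 66 → 66 nt.
Frame -1: AAT CTG CGC TAT AGG CCG AAG ATG TAG ATG GAA GAA TGC CGG AGG TTG CCT AAC TTC CAC AAA GTC AGA AGC ATA — ATG at 22, stop TAG at 25 → 6 nt.
Frame -2: ATC TGC GCT ATA GGC CGA AGA TGT AGA TGG AAG AAT GCC GGA GGT TGC CTA ACT TCC ACA AAG TCA GAA GCA TAG — no ATG→stop ORF.
Frame -3: TCT GCG CTA TAG GCC GAA GAT GTA GAT GGA AGA ATG CCG GAG GTT GCC TAA CTT CCA CAA AGT CAG AAG CAT — ATG at 36, stop TAA at 51 → 18 nt.
Forward-strand max 66 nt; reverse-strand max 18 nt. The forward strand has the longer ORF.

forward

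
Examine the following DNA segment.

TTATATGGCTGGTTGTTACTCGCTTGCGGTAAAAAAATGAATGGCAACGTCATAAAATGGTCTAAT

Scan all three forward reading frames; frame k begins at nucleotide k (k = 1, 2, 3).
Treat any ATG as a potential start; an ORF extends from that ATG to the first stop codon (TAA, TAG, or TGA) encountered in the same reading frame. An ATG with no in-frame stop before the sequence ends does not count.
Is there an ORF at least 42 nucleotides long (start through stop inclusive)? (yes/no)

no

Frame 1: TTA TAT GGC TGG TTG TTA CTC GCT TGC GGT AAA AAA ATG AAT GGC AAC GTC ATA AAA TGG TCT AAT — no ATG→stop ORF.
Frame 2: TAT ATG GCT GGT TGT TAC TCG CTT GCG GTA AAA AAA TGA ATG GCA ACG TCA TAA AAT GGT CTA — ATG at 5, stop TGA at 38 → 36 nt; ATG at 41, stop TAA at 53 → 15 nt.
Frame 3: ATA TGG CTG GTT GTT ACT CGC TTG CGG TAA AAA AAT GAA TGG CAA CGT CAT AAA ATG GTC TAA — ATG at 57, stop TAA at 63 → 9 nt.
Largest ORF found is 36 nucleotides < 42, so no.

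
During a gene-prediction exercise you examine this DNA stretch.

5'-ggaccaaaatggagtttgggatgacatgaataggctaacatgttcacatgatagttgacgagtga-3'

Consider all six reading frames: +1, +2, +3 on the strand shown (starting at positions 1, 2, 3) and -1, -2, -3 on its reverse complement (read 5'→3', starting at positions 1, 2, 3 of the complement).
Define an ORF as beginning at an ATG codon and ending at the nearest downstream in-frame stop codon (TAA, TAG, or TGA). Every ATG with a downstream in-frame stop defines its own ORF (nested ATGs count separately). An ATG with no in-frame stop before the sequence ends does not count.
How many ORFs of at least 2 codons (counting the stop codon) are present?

Reverse complement (5'→3'): TCACTCGTCAACTATCATGTGAACATGTTAGCCTATTCATGTCATCCCAAACTCCATTTTGGTCC
Frame +1: GGA CCA AAA TGG AGT TTG GGA TGA CAT GAA TAG GCT AAC ATG TTC ACA TGA TAG TTG ACG AGT — ATG at 40, stop TGA at 49 → 12 nt.
Frame +2: GAC CAA AAT GGA GTT TGG GAT GAC ATG AAT AGG CTA ACA TGT TCA CAT GAT AGT TGA CGA GTG — ATG at 26, stop TGA at 56 → 33 nt.
Frame +3: ACC AAA ATG GAG TTT GGG ATG ACA TGA ATA GGC TAA CAT GTT CAC ATG ATA GTT GAC GAG TGA — ATG at 9, stop TGA at 27 → 21 nt; ATG at 21, stop TGA at 27 → 9 nt; ATG at 48, stop TGA at 63 → 18 nt.
Frame -1: TCA CTC GTC AAC TAT CAT GTG AAC ATG TTA GCC TAT TCA TGT CAT CCC AAA CTC CAT TTT GGT — no ATG→stop ORF.
Frame -2: CAC TCG TCA ACT ATC ATG TGA ACA TGT TAG CCT ATT CAT GTC ATC CCA AAC TCC ATT TTG GTC — ATG at 17, stop TGA at 20 → 6 nt.
Frame -3: ACT CGT CAA CTA TCA TGT GAA CAT GTT AGC CTA TTC ATG TCA TCC CAA ACT CCA TTT TGG TCC — no ATG→stop ORF.
ORFs ≥ 2 codons: frame +1 40–51 (4 codons), frame +2 26–58 (11 codons), frame +3 9–29 (7 codons), frame +3 21–29 (3 codons), frame +3 48–65 (6 codons), frame -2 17–22 (2 codons). Count = 6.

6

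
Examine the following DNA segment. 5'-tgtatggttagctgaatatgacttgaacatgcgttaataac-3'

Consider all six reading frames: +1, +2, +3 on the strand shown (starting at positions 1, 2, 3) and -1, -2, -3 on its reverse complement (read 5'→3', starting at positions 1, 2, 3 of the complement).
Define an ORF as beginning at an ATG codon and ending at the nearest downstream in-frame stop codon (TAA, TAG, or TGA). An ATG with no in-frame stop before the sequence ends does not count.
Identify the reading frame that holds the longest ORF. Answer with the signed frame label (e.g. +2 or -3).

+1

Reverse complement (5'→3'): GTTATTAACGCATGTTCAAGTCATATTCAGCTAACCATACA
Frame +1: TGT ATG GTT AGC TGA ATA TGA CTT GAA CAT GCG TTA ATA — ATG at 4, stop TGA at 13 → 12 nt.
Frame +2: GTA TGG TTA GCT GAA TAT GAC TTG AAC ATG CGT TAA TAA — ATG at 29, stop TAA at 35 → 9 nt.
Frame +3: TAT GGT TAG CTG AAT ATG ACT TGA ACA TGC GTT AAT AAC — ATG at 18, stop TGA at 24 → 9 nt.
Frame -1: GTT ATT AAC GCA TGT TCA AGT CAT ATT CAG CTA ACC ATA — no ATG→stop ORF.
Frame -2: TTA TTA ACG CAT GTT CAA GTC ATA TTC AGC TAA CCA TAC — no ATG→stop ORF.
Frame -3: TAT TAA CGC ATG TTC AAG TCA TAT TCA GCT AAC CAT ACA — no ATG→stop ORF.
Longest ORF is 12 nt in frame +1 (positions 4–15).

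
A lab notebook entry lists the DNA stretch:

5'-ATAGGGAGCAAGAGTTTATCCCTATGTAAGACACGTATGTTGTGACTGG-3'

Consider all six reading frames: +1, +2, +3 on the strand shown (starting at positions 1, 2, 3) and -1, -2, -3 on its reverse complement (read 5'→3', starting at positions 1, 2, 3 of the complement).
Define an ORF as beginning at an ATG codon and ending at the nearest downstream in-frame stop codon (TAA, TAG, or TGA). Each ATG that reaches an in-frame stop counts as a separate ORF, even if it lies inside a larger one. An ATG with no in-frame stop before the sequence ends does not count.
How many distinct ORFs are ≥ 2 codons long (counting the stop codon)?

2

Reverse complement (5'→3'): CCAGTCACAACATACGTGTCTTACATAGGGATAAACTCTTGCTCCCTAT
Frame +1: ATA GGG AGC AAG AGT TTA TCC CTA TGT AAG ACA CGT ATG TTG TGA CTG — ATG at 37, stop TGA at 43 → 9 nt.
Frame +2: TAG GGA GCA AGA GTT TAT CCC TAT GTA AGA CAC GTA TGT TGT GAC TGG — no ATG→stop ORF.
Frame +3: AGG GAG CAA GAG TTT ATC CCT ATG TAA GAC ACG TAT GTT GTG ACT — ATG at 24, stop TAA at 27 → 6 nt.
Frame -1: CCA GTC ACA ACA TAC GTG TCT TAC ATA GGG ATA AAC TCT TGC TCC CTA — no ATG→stop ORF.
Frame -2: CAG TCA CAA CAT ACG TGT CTT ACA TAG GGA TAA ACT CTT GCT CCC TAT — no ATG→stop ORF.
Frame -3: AGT CAC AAC ATA CGT GTC TTA CAT AGG GAT AAA CTC TTG CTC CCT — no ATG→stop ORF.
ORFs ≥ 2 codons: frame +1 37–45 (3 codons), frame +3 24–29 (2 codons). Count = 2.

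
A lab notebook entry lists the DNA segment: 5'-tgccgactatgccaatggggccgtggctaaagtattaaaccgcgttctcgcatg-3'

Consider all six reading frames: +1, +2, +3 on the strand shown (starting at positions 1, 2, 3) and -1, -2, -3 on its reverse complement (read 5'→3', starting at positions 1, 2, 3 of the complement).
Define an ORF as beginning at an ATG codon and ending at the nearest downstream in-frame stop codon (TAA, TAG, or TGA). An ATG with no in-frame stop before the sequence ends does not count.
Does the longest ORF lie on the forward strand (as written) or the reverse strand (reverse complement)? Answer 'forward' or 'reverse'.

Reverse complement (5'→3'): CATGCGAGAACGCGGTTTAATACTTTAGCCACGGCCCCATTGGCATAGTCGGCA
Frame +1: TGC CGA CTA TGC CAA TGG GGC CGT GGC TAA AGT ATT AAA CCG CGT TCT CGC ATG — no ATG→stop ORF.
Frame +2: GCC GAC TAT GCC AAT GGG GCC GTG GCT AAA GTA TTA AAC CGC GTT CTC GCA — no ATG→stop ORF.
Frame +3: CCG ACT ATG CCA ATG GGG CCG TGG CTA AAG TAT TAA ACC GCG TTC TCG CAT — ATG at 9, stop TAA at 36 → 30 nt; ATG at 15, stop TAA at 36 → 24 nt.
Frame -1: CAT GCG AGA ACG CGG TTT AAT ACT TTA GCC ACG GCC CCA TTG GCA TAG TCG GCA — no ATG→stop ORF.
Frame -2: ATG CGA GAA CGC GGT TTA ATA CTT TAG CCA CGG CCC CAT TGG CAT AGT CGG — ATG at 2, stop TAG at 26 → 27 nt.
Frame -3: TGC GAG AAC GCG GTT TAA TAC TTT AGC CAC GGC CCC ATT GGC ATA GTC GGC — no ATG→stop ORF.
Forward-strand max 30 nt; reverse-strand max 27 nt. The forward strand has the longer ORF.

forward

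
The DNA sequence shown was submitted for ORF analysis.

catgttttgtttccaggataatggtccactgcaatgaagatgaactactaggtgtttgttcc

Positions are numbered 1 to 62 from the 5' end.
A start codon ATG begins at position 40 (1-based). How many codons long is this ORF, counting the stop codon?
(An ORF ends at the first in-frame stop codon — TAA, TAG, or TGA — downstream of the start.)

Codons from position 40: ATG (40–42), AAC (43–45), TAC (46–48), TAG (49–51).
TAG is the first in-frame stop; that's 4 codons including the stop.

4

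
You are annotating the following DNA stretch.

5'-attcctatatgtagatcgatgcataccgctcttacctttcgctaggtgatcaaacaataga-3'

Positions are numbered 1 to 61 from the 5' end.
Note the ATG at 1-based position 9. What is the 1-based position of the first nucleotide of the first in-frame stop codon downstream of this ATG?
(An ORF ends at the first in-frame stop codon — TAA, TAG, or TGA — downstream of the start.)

12

Codons from position 9: ATG (9–11), TAG (12–14).
TAG is a stop codon; it begins at position 12.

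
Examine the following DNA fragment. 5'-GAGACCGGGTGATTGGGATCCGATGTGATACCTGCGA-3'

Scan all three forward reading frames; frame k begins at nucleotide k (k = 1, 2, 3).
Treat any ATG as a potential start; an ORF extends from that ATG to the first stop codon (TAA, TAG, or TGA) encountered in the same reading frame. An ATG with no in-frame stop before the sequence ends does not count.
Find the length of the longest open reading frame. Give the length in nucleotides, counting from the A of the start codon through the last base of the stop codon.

6

Frame 1: GAG ACC GGG TGA TTG GGA TCC GAT GTG ATA CCT GCG — no ATG→stop ORF.
Frame 2: AGA CCG GGT GAT TGG GAT CCG ATG TGA TAC CTG CGA — ATG at 23, stop TGA at 26 → 6 nt.
Frame 3: GAC CGG GTG ATT GGG ATC CGA TGT GAT ACC TGC — no ATG→stop ORF.
Longest: frame 2, positions 23–28, 6 nt = 2 codons = 1 aa. → 6 nucleotides.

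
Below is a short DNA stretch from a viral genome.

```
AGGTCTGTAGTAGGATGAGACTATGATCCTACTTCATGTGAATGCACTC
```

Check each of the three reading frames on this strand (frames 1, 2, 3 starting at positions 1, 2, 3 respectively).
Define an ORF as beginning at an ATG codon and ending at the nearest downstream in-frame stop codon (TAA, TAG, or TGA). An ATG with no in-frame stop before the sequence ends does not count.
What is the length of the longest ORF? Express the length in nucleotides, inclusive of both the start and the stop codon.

12

Frame 1: AGG TCT GTA GTA GGA TGA GAC TAT GAT CCT ACT TCA TGT GAA TGC ACT — no ATG→stop ORF.
Frame 2: GGT CTG TAG TAG GAT GAG ACT ATG ATC CTA CTT CAT GTG AAT GCA CTC — no ATG→stop ORF.
Frame 3: GTC TGT AGT AGG ATG AGA CTA TGA TCC TAC TTC ATG TGA ATG CAC — ATG at 15, stop TGA at 24 → 12 nt; ATG at 36, stop TGA at 39 → 6 nt.
Longest: frame 3, positions 15–26, 12 nt = 4 codons = 3 aa. → 12 nucleotides.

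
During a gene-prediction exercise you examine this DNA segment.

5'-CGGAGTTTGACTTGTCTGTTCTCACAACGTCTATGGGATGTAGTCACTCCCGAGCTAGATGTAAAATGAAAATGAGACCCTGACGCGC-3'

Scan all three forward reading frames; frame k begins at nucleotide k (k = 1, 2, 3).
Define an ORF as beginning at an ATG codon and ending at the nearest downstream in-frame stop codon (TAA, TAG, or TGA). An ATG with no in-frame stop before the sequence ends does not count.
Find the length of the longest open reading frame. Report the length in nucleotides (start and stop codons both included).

Frame 1: CGG AGT TTG ACT TGT CTG TTC TCA CAA CGT CTA TGG GAT GTA GTC ACT CCC GAG CTA GAT GTA AAA TGA AAA TGA GAC CCT GAC GCG — no ATG→stop ORF.
Frame 2: GGA GTT TGA CTT GTC TGT TCT CAC AAC GTC TAT GGG ATG TAG TCA CTC CCG AGC TAG ATG TAA AAT GAA AAT GAG ACC CTG ACG CGC — ATG at 38, stop TAG at 41 → 6 nt; ATG at 59, stop TAA at 62 → 6 nt.
Frame 3: GAG TTT GAC TTG TCT GTT CTC ACA ACG TCT ATG GGA TGT AGT CAC TCC CGA GCT AGA TGT AAA ATG AAA ATG AGA CCC TGA CGC — ATG at 33, stop TGA at 81 → 51 nt; ATG at 66, stop TGA at 81 → 18 nt; ATG at 72, stop TGA at 81 → 12 nt.
Longest: frame 3, positions 33–83, 51 nt = 17 codons = 16 aa. → 51 nucleotides.

51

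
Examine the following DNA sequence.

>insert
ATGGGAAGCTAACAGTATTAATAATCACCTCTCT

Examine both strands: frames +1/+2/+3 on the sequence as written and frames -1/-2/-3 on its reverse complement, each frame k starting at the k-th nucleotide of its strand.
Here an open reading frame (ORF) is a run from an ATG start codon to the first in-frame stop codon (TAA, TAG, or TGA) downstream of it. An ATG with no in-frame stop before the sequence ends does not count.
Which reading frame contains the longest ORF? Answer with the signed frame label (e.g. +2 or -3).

Reverse complement (5'→3'): AGAGAGGTGATTATTAATACTGTTAGCTTCCCAT
Frame +1: ATG GGA AGC TAA CAG TAT TAA TAA TCA CCT CTC — ATG at 1, stop TAA at 10 → 12 nt.
Frame +2: TGG GAA GCT AAC AGT ATT AAT AAT CAC CTC TCT — no ATG→stop ORF.
Frame +3: GGG AAG CTA ACA GTA TTA ATA ATC ACC TCT — no ATG→stop ORF.
Frame -1: AGA GAG GTG ATT ATT AAT ACT GTT AGC TTC CCA — no ATG→stop ORF.
Frame -2: GAG AGG TGA TTA TTA ATA CTG TTA GCT TCC CAT — no ATG→stop ORF.
Frame -3: AGA GGT GAT TAT TAA TAC TGT TAG CTT CCC — no ATG→stop ORF.
Longest ORF is 12 nt in frame +1 (positions 1–12).

+1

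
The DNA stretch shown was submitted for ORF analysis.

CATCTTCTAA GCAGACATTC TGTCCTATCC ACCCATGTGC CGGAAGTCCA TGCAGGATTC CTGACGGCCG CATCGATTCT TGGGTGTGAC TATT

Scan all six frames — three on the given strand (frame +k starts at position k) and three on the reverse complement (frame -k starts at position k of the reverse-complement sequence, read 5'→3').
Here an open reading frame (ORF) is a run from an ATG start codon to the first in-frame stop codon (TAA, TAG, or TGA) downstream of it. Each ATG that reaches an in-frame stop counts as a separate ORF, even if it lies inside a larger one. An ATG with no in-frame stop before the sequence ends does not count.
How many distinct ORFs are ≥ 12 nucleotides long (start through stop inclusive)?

5

Reverse complement (5'→3'): AATAGTCACACCCAAGAATCGATGCGGCCGTCAGGAATCCTGCATGGACTTCCGGCACATGGGTGGATAGGACAGAATGTCTGCTTAGAAGATG
Frame +1: CAT CTT CTA AGC AGA CAT TCT GTC CTA TCC ACC CAT GTG CCG GAA GTC CAT GCA GGA TTC CTG ACG GCC GCA TCG ATT CTT GGG TGT GAC TAT — no ATG→stop ORF.
Frame +2: ATC TTC TAA GCA GAC ATT CTG TCC TAT CCA CCC ATG TGC CGG AAG TCC ATG CAG GAT TCC TGA CGG CCG CAT CGA TTC TTG GGT GTG ACT ATT — ATG at 35, stop TGA at 62 → 30 nt; ATG at 50, stop TGA at 62 → 15 nt.
Frame +3: TCT TCT AAG CAG ACA TTC TGT CCT ATC CAC CCA TGT GCC GGA AGT CCA TGC AGG ATT CCT GAC GGC CGC ATC GAT TCT TGG GTG TGA CTA — no ATG→stop ORF.
Frame -1: AAT AGT CAC ACC CAA GAA TCG ATG CGG CCG TCA GGA ATC CTG CAT GGA CTT CCG GCA CAT GGG TGG ATA GGA CAG AAT GTC TGC TTA GAA GAT — no ATG→stop ORF.
Frame -2: ATA GTC ACA CCC AAG AAT CGA TGC GGC CGT CAG GAA TCC TGC ATG GAC TTC CGG CAC ATG GGT GGA TAG GAC AGA ATG TCT GCT TAG AAG ATG — ATG at 44, stop TAG at 68 → 27 nt; ATG at 59, stop TAG at 68 → 12 nt; ATG at 77, stop TAG at 86 → 12 nt.
Frame -3: TAG TCA CAC CCA AGA ATC GAT GCG GCC GTC AGG AAT CCT GCA TGG ACT TCC GGC ACA TGG GTG GAT AGG ACA GAA TGT CTG CTT AGA AGA — no ATG→stop ORF.
ORFs ≥ 12 nucleotides: frame +2 35–64 (30 nucleotides), frame +2 50–64 (15 nucleotides), frame -2 44–70 (27 nucleotides), frame -2 59–70 (12 nucleotides), frame -2 77–88 (12 nucleotides). Count = 5.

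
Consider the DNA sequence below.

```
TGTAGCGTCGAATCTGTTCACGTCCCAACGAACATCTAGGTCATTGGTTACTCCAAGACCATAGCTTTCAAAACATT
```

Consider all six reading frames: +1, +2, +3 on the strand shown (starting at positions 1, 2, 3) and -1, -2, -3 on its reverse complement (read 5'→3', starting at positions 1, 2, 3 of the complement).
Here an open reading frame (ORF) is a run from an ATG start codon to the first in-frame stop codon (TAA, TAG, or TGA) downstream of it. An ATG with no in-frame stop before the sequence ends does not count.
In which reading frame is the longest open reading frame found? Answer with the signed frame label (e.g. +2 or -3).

-1

Reverse complement (5'→3'): AATGTTTTGAAAGCTATGGTCTTGGAGTAACCAATGACCTAGATGTTCGTTGGGACGTGAACAGATTCGACGCTACA
Frame +1: TGT AGC GTC GAA TCT GTT CAC GTC CCA ACG AAC ATC TAG GTC ATT GGT TAC TCC AAG ACC ATA GCT TTC AAA ACA — no ATG→stop ORF.
Frame +2: GTA GCG TCG AAT CTG TTC ACG TCC CAA CGA ACA TCT AGG TCA TTG GTT ACT CCA AGA CCA TAG CTT TCA AAA CAT — no ATG→stop ORF.
Frame +3: TAG CGT CGA ATC TGT TCA CGT CCC AAC GAA CAT CTA GGT CAT TGG TTA CTC CAA GAC CAT AGC TTT CAA AAC ATT — no ATG→stop ORF.
Frame -1: AAT GTT TTG AAA GCT ATG GTC TTG GAG TAA CCA ATG ACC TAG ATG TTC GTT GGG ACG TGA ACA GAT TCG ACG CTA — ATG at 16, stop TAA at 28 → 15 nt; ATG at 34, stop TAG at 40 → 9 nt; ATG at 43, stop TGA at 58 → 18 nt.
Frame -2: ATG TTT TGA AAG CTA TGG TCT TGG AGT AAC CAA TGA CCT AGA TGT TCG TTG GGA CGT GAA CAG ATT CGA CGC TAC — ATG at 2, stop TGA at 8 → 9 nt.
Frame -3: TGT TTT GAA AGC TAT GGT CTT GGA GTA ACC AAT GAC CTA GAT GTT CGT TGG GAC GTG AAC AGA TTC GAC GCT ACA — no ATG→stop ORF.
Longest ORF is 18 nt in frame -1 (positions 43–60).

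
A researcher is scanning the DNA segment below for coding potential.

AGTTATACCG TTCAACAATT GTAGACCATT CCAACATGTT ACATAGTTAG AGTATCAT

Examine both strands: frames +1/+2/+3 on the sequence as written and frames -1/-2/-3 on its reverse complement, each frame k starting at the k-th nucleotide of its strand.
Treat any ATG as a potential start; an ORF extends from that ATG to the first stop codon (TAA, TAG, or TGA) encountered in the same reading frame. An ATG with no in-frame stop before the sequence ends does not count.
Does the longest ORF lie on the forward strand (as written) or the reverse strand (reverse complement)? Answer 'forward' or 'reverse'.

Reverse complement (5'→3'): ATGATACTCTAACTATGTAACATGTTGGAATGGTCTACAATTGTTGAACGGTATAACT
Frame +1: AGT TAT ACC GTT CAA CAA TTG TAG ACC ATT CCA ACA TGT TAC ATA GTT AGA GTA TCA — no ATG→stop ORF.
Frame +2: GTT ATA CCG TTC AAC AAT TGT AGA CCA TTC CAA CAT GTT ACA TAG TTA GAG TAT CAT — no ATG→stop ORF.
Frame +3: TTA TAC CGT TCA ACA ATT GTA GAC CAT TCC AAC ATG TTA CAT AGT TAG AGT ATC — ATG at 36, stop TAG at 48 → 15 nt.
Frame -1: ATG ATA CTC TAA CTA TGT AAC ATG TTG GAA TGG TCT ACA ATT GTT GAA CGG TAT AAC — ATG at 1, stop TAA at 10 → 12 nt.
Frame -2: TGA TAC TCT AAC TAT GTA ACA TGT TGG AAT GGT CTA CAA TTG TTG AAC GGT ATA ACT — no ATG→stop ORF.
Frame -3: GAT ACT CTA ACT ATG TAA CAT GTT GGA ATG GTC TAC AAT TGT TGA ACG GTA TAA — ATG at 15, stop TAA at 18 → 6 nt; ATG at 30, stop TGA at 45 → 18 nt.
Forward-strand max 15 nt; reverse-strand max 18 nt. The reverse strand has the longer ORF.

reverse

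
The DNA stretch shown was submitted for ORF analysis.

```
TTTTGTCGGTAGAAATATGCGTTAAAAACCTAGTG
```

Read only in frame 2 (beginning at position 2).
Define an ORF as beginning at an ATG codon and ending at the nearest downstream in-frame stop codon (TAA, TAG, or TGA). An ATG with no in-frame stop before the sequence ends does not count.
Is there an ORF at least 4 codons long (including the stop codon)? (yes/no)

no

Frame 2: TTT GTC GGT AGA AAT ATG CGT TAA AAA CCT AGT — ATG at 17, stop TAA at 23 → 9 nt.
Largest ORF found is 3 codons < 4, so no.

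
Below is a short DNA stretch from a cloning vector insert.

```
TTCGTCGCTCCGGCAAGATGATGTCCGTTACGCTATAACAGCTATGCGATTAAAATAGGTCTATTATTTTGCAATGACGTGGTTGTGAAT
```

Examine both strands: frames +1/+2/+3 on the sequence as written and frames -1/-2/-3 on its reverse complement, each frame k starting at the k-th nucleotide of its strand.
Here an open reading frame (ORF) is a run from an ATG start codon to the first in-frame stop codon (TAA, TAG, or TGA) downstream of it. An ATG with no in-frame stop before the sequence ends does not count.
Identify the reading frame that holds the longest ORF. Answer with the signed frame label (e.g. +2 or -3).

+3

Reverse complement (5'→3'): ATTCACAACCACGTCATTGCAAAATAATAGACCTATTTTAATCGCATAGCTGTTATAGCGTAACGGACATCATCTTGCCGGAGCGACGAA
Frame +1: TTC GTC GCT CCG GCA AGA TGA TGT CCG TTA CGC TAT AAC AGC TAT GCG ATT AAA ATA GGT CTA TTA TTT TGC AAT GAC GTG GTT GTG AAT — no ATG→stop ORF.
Frame +2: TCG TCG CTC CGG CAA GAT GAT GTC CGT TAC GCT ATA ACA GCT ATG CGA TTA AAA TAG GTC TAT TAT TTT GCA ATG ACG TGG TTG TGA — ATG at 44, stop TAG at 56 → 15 nt; ATG at 74, stop TGA at 86 → 15 nt.
Frame +3: CGT CGC TCC GGC AAG ATG ATG TCC GTT ACG CTA TAA CAG CTA TGC GAT TAA AAT AGG TCT ATT ATT TTG CAA TGA CGT GGT TGT GAA — ATG at 18, stop TAA at 36 → 21 nt; ATG at 21, stop TAA at 36 → 18 nt.
Frame -1: ATT CAC AAC CAC GTC ATT GCA AAA TAA TAG ACC TAT TTT AAT CGC ATA GCT GTT ATA GCG TAA CGG ACA TCA TCT TGC CGG AGC GAC GAA — no ATG→stop ORF.
Frame -2: TTC ACA ACC ACG TCA TTG CAA AAT AAT AGA CCT ATT TTA ATC GCA TAG CTG TTA TAG CGT AAC GGA CAT CAT CTT GCC GGA GCG ACG — no ATG→stop ORF.
Frame -3: TCA CAA CCA CGT CAT TGC AAA ATA ATA GAC CTA TTT TAA TCG CAT AGC TGT TAT AGC GTA ACG GAC ATC ATC TTG CCG GAG CGA CGA — no ATG→stop ORF.
Longest ORF is 21 nt in frame +3 (positions 18–38).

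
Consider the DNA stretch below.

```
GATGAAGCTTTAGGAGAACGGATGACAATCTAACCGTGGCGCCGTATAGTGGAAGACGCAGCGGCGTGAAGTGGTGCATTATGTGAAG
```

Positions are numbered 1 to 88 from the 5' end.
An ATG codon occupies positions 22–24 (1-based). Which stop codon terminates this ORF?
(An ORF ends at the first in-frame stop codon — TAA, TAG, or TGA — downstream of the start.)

Codons from position 22: ATG (22–24), ACA (25–27), ATC (28–30), TAA (31–33).
The first in-frame stop codon is TAA.

TAA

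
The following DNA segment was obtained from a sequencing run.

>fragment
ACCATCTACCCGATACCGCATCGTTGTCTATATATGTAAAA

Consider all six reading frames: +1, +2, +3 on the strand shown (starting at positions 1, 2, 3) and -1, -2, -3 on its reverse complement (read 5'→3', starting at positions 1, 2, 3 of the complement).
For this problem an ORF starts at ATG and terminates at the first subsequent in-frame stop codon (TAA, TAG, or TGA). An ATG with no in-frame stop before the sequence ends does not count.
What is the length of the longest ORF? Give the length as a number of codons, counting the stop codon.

2

Reverse complement (5'→3'): TTTTACATATATAGACAACGATGCGGTATCGGGTAGATGGT
Frame +1: ACC ATC TAC CCG ATA CCG CAT CGT TGT CTA TAT ATG TAA — ATG at 34, stop TAA at 37 → 6 nt.
Frame +2: CCA TCT ACC CGA TAC CGC ATC GTT GTC TAT ATA TGT AAA — no ATG→stop ORF.
Frame +3: CAT CTA CCC GAT ACC GCA TCG TTG TCT ATA TAT GTA AAA — no ATG→stop ORF.
Frame -1: TTT TAC ATA TAT AGA CAA CGA TGC GGT ATC GGG TAG ATG — no ATG→stop ORF.
Frame -2: TTT ACA TAT ATA GAC AAC GAT GCG GTA TCG GGT AGA TGG — no ATG→stop ORF.
Frame -3: TTA CAT ATA TAG ACA ACG ATG CGG TAT CGG GTA GAT GGT — no ATG→stop ORF.
Longest: frame +1, positions 34–39, 6 nt = 2 codons = 1 aa. → 2 codons.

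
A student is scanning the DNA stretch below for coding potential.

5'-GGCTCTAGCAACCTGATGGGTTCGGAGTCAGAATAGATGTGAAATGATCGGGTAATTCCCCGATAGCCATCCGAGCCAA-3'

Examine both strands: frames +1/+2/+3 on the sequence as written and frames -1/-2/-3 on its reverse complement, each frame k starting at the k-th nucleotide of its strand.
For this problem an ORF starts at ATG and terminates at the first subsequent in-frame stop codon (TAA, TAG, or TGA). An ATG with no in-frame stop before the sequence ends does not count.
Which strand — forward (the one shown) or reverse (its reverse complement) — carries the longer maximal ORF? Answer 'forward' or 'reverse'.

reverse

Reverse complement (5'→3'): TTGGCTCGGATGGCTATCGGGGAATTACCCGATCATTTCACATCTATTCTGACTCCGAACCCATCAGGTTGCTAGAGCC
Frame +1: GGC TCT AGC AAC CTG ATG GGT TCG GAG TCA GAA TAG ATG TGA AAT GAT CGG GTA ATT CCC CGA TAG CCA TCC GAG CCA — ATG at 16, stop TAG at 34 → 21 nt; ATG at 37, stop TGA at 40 → 6 nt.
Frame +2: GCT CTA GCA ACC TGA TGG GTT CGG AGT CAG AAT AGA TGT GAA ATG ATC GGG TAA TTC CCC GAT AGC CAT CCG AGC CAA — ATG at 44, stop TAA at 53 → 12 nt.
Frame +3: CTC TAG CAA CCT GAT GGG TTC GGA GTC AGA ATA GAT GTG AAA TGA TCG GGT AAT TCC CCG ATA GCC ATC CGA GCC — no ATG→stop ORF.
Frame -1: TTG GCT CGG ATG GCT ATC GGG GAA TTA CCC GAT CAT TTC ACA TCT ATT CTG ACT CCG AAC CCA TCA GGT TGC TAG AGC — ATG at 10, stop TAG at 73 → 66 nt.
Frame -2: TGG CTC GGA TGG CTA TCG GGG AAT TAC CCG ATC ATT TCA CAT CTA TTC TGA CTC CGA ACC CAT CAG GTT GCT AGA GCC — no ATG→stop ORF.
Frame -3: GGC TCG GAT GGC TAT CGG GGA ATT ACC CGA TCA TTT CAC ATC TAT TCT GAC TCC GAA CCC ATC AGG TTG CTA GAG — no ATG→stop ORF.
Forward-strand max 21 nt; reverse-strand max 66 nt. The reverse strand has the longer ORF.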